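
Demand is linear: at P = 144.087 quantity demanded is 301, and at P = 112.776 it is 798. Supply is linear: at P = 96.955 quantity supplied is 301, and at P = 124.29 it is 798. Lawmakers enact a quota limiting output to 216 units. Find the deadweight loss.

13845.31

Demand slope = (112.776 − 144.087)/(798 − 301) = −0.063, so P = 163.05 − 0.063Q.
Supply slope = (124.29 − 96.955)/(798 − 301) = 0.055, so P = 80.4 + 0.055Q.
Competitive equilibrium: 163.05 − 0.063Q = 80.4 + 0.055Q → Q* = 700.4237, P* = 118.9233.
At Q = 216: demand price = 163.05 − 0.063·216 = 149.442; supply price = 80.4 + 0.055·216 = 92.28.
ΔQ = 700.4237 − 216 = 484.4237; wedge = 149.442 − 92.28 = 57.162.
The triangle = ½ × 484.4237 × 57.162 = 13845.31.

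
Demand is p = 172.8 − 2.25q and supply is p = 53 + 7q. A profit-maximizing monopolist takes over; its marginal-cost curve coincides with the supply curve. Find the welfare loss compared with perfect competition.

Competitive equilibrium: 172.8 − 2.25q = 53 + 7q → q* = 12.9514, p* = 143.6595.
Marginal revenue: MR = 172.8 − 4.5q. Set MR = MC: 172.8 − 4.5q = 53 + 7q → q_m = 10.4174.
Price p_m = 172.8 − 2.25·10.4174 = 149.3609; MC(q_m) = 53 + 7·10.4174 = 125.9218.
Competitive q* = 12.9514, so Δq = 2.534; wedge = 149.3609 − 125.9218 = 23.4391.
DWL = ½ × 2.534 × 23.4391 = 29.70.

29.70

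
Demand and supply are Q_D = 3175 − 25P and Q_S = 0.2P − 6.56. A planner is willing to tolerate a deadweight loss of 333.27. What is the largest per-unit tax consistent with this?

57.96

In inverse form: demand P = 127 − 0.04Q, supply P = 32.8 + 5Q.
Competitive equilibrium: 127 − 0.04Q = 32.8 + 5Q → Q* = 18.6905, P* = 126.2524.
A tax t gives ΔQ = t/5.04 and wedge t, so DWL = t²/10.08.
t²/10.08 = 333.27 → t² = 3359.3616 → t = 57.96.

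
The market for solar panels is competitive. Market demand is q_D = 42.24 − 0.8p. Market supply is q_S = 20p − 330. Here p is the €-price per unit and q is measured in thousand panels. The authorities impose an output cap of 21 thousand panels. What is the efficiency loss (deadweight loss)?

€31.15 thousand

In inverse form: demand p = 52.8 − 1.25q, supply p = 16.5 + 0.05q.
Competitive equilibrium: 52.8 − 1.25q = 16.5 + 0.05q → q* = 27.9231, p* = 17.8962.
At q = 21: demand price = 52.8 − 1.25·21 = 26.55; supply price = 16.5 + 0.05·21 = 17.55.
Δq = 27.9231 − 21 = 6.9231; wedge = 26.55 − 17.55 = 9.
DWL = ½ × 6.9231 × 9 = €31.15 thousand.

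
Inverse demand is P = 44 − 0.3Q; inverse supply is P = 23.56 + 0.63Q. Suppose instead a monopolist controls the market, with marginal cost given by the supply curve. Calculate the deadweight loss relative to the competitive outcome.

Competitive equilibrium: 44 − 0.3Q = 23.56 + 0.63Q → Q* = 21.9785, P* = 37.4065.
Marginal revenue: MR = 44 − 0.6Q. Set MR = MC: 44 − 0.6Q = 23.56 + 0.63Q → Q_m = 16.6179.
Price P_m = 44 − 0.3·16.6179 = 39.0146; MC(Q_m) = 23.56 + 0.63·16.6179 = 34.0293.
Competitive Q* = 21.9785, so ΔQ = 5.3606; wedge = 39.0146 − 34.0293 = 4.9853.
Deadweight loss = ½ × 5.3606 × 4.9853 = 13.36.

13.36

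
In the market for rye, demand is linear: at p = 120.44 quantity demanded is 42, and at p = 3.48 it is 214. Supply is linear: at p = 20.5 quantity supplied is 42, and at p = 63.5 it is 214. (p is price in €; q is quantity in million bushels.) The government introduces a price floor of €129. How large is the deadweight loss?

€6701.65 million

Demand slope = (3.48 − 120.44)/(214 − 42) = −0.68, so p = 149 − 0.68q.
Supply slope = (63.5 − 20.5)/(214 − 42) = 0.25, so p = 10 + 0.25q.
Competitive equilibrium: 149 − 0.68q = 10 + 0.25q → q* = 149.46237, p* = 47.36559.
At the floor p = 129, quantity demanded = (149 − 129)/0.68 = 29.41176.
Sellers' marginal cost at q' = 29.41176: 10 + 0.25·29.41176 = 17.35294.
Δq = 149.46237 − 29.41176 = 120.05061; wedge = 129 − 17.35294 = 111.64706.
Welfare loss = ½ × 120.05061 × 111.64706 = €6701.65 million.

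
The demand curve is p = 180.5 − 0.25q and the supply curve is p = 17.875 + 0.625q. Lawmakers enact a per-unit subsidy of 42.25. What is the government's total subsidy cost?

9892.54

Competitive equilibrium: 180.5 − 0.25q = 17.875 + 0.625q → q* = 185.8571, p* = 134.0357.
The subsidy lowers effective supply by 42.25: p = 0.625q − 24.375.
New quantity: 180.5 − 0.25q = 0.625q − 24.375 → q' = 234.1429.
Total subsidy cost = 42.25 × 234.1429 = 9892.54.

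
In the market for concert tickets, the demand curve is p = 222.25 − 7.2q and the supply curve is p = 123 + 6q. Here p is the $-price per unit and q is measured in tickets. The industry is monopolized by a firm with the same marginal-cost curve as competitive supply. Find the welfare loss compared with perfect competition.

Competitive equilibrium: 222.25 − 7.2q = 123 + 6q → q* = 7.5189, p* = 168.1136.
Marginal revenue: MR = 222.25 − 14.4q. Set MR = MC: 222.25 − 14.4q = 123 + 6q → q_m = 4.8652.
Price p_m = 222.25 − 7.2·4.8652 = 187.2206; MC(q_m) = 123 + 6·4.8652 = 152.1912.
Competitive q* = 7.5189, so Δq = 2.6537; wedge = 187.2206 − 152.1912 = 35.0294.
Deadweight loss = ½ × 2.6537 × 35.0294 = $46.48.

$46.48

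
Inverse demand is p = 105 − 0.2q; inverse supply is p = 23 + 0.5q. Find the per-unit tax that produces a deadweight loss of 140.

Competitive equilibrium: 105 − 0.2q = 23 + 0.5q → q* = 117.1429, p* = 81.5714.
A tax t gives Δq = t/0.7 and wedge t, so DWL = t²/1.4.
t²/1.4 = 140 → t² = 196 → t = 14.

14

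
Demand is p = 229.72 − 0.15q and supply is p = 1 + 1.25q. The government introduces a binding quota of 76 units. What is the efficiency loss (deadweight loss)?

Competitive equilibrium: 229.72 − 0.15q = 1 + 1.25q → q* = 163.37143, p* = 205.21429.
At q = 76: demand price = 229.72 − 0.15·76 = 218.32; supply price = 1 + 1.25·76 = 96.
Δq = 163.37143 − 76 = 87.37143; wedge = 218.32 − 96 = 122.32.
Deadweight loss = ½ × 87.37143 × 122.32 = 5343.64.

5343.64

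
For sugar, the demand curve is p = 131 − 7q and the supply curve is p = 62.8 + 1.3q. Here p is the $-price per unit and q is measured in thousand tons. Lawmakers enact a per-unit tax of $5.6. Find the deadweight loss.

$1.89 thousand

Competitive equilibrium: 131 − 7q = 62.8 + 1.3q → q* = 8.2169, p* = 73.4819.
With the tax, the buyer price exceeds the seller price by 5.6: (131 − 7q) − (62.8 + 1.3q) = 5.6 → q' = 7.5422.
Δq = 8.2169 − 7.5422 = 0.6747; the wedge equals the tax, 5.6.
The triangle = ½ × 0.6747 × 5.6 = $1.89 thousand.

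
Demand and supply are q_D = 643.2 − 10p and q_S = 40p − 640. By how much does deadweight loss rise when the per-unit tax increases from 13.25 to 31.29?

3214.01

In inverse form: demand p = 64.32 − 0.1q, supply p = 16 + 0.025q.
Competitive equilibrium: 64.32 − 0.1q = 16 + 0.025q → q* = 386.56, p* = 25.664.
For a per-unit tax t: Δq = t/0.125, so DWL = ½·t·(t/0.125) = t²/0.25.
At t = 13.25: DWL = 702.25. At t = 31.29: DWL = 3916.256.
Increase = 3916.256 − 702.25 = 3214.01.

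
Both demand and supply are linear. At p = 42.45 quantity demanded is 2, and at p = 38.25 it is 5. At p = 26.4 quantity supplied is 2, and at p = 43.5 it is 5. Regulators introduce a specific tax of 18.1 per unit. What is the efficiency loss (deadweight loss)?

23.07

Demand slope = (38.25 − 42.45)/(5 − 2) = −1.4, so p = 45.25 − 1.4q.
Supply slope = (43.5 − 26.4)/(5 − 2) = 5.7, so p = 15 + 5.7q.
Competitive equilibrium: 45.25 − 1.4q = 15 + 5.7q → q* = 4.2606, p* = 39.2852.
With the tax, the buyer price exceeds the seller price by 18.1: (45.25 − 1.4q) − (15 + 5.7q) = 18.1 → q' = 1.7113.
Δq = 4.2606 − 1.7113 = 2.5493; the wedge equals the tax, 18.1.
Deadweight loss = ½ × 2.5493 × 18.1 = 23.07.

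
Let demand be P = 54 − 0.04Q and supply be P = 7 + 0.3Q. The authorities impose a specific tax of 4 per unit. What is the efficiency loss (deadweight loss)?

23.53

Competitive equilibrium: 54 − 0.04Q = 7 + 0.3Q → Q* = 138.2353, P* = 48.4706.
With the tax, the buyer price exceeds the seller price by 4: (54 − 0.04Q) − (7 + 0.3Q) = 4 → Q' = 126.4706.
ΔQ = 138.2353 − 126.4706 = 11.7647; the wedge equals the tax, 4.
The triangle = ½ × 11.7647 × 4 = 23.53.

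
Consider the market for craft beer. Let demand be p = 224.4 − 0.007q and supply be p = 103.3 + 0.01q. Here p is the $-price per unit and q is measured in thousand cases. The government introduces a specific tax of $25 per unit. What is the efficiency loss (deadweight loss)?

Competitive equilibrium: 224.4 − 0.007q = 103.3 + 0.01q → q* = 7123.5294, p* = 174.5353.
With the tax, the buyer price exceeds the seller price by 25: (224.4 − 0.007q) − (103.3 + 0.01q) = 25 → q' = 5652.9412.
Δq = 7123.5294 − 5652.9412 = 1470.5882; the wedge equals the tax, 25.
DWL = ½ × 1470.5882 × 25 = $18382.35 thousand.

$18382.35 thousand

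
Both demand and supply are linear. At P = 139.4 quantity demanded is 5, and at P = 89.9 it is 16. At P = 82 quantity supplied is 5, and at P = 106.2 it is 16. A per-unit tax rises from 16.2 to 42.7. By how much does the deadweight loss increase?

Demand slope = (89.9 − 139.4)/(16 − 5) = −4.5, so P = 161.9 − 4.5Q.
Supply slope = (106.2 − 82)/(16 − 5) = 2.2, so P = 71 + 2.2Q.
Competitive equilibrium: 161.9 − 4.5Q = 71 + 2.2Q → Q* = 13.5672, P* = 100.8478.
For a per-unit tax t: ΔQ = t/6.7, so DWL = ½·t·(t/6.7) = t²/13.4.
At t = 16.2: DWL = 19.585. At t = 42.7: DWL = 136.066.
Increase = 136.066 − 19.585 = 116.48.

116.48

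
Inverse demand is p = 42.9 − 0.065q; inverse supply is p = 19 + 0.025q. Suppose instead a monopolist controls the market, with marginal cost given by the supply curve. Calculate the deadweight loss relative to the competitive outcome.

558.07

Competitive equilibrium: 42.9 − 0.065q = 19 + 0.025q → q* = 265.5556, p* = 25.6389.
Marginal revenue: MR = 42.9 − 0.13q. Set MR = MC: 42.9 − 0.13q = 19 + 0.025q → q_m = 154.1935.
Price p_m = 42.9 − 0.065·154.1935 = 32.8774; MC(q_m) = 19 + 0.025·154.1935 = 22.8548.
Competitive q* = 265.5556, so Δq = 111.3621; wedge = 32.8774 − 22.8548 = 10.0226.
The triangle = ½ × 111.3621 × 10.0226 = 558.07.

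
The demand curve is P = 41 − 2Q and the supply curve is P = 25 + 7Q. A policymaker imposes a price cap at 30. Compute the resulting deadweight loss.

5.09

Competitive equilibrium: 41 − 2Q = 25 + 7Q → Q* = 1.7778, P* = 37.4444.
At the ceiling P = 30, quantity supplied = (30 − 25)/7 = 0.7143.
Willingness to pay at Q' = 0.7143: 41 − 2·0.7143 = 39.5714.
ΔQ = 1.7778 − 0.7143 = 1.0635; wedge = 39.5714 − 30 = 9.5714.
Welfare loss = ½ × 1.0635 × 9.5714 = 5.09.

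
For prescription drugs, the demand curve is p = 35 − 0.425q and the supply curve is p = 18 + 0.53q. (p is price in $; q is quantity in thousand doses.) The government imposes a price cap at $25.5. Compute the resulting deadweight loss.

$6.36 thousand

Competitive equilibrium: 35 − 0.425q = 18 + 0.53q → q* = 17.801, p* = 27.4346.
At the ceiling p = 25.5, quantity supplied = (25.5 − 18)/0.53 = 14.1509.
Willingness to pay at q' = 14.1509: 35 − 0.425·14.1509 = 28.9859.
Δq = 17.801 − 14.1509 = 3.6501; wedge = 28.9859 − 25.5 = 3.4859.
Welfare loss = ½ × 3.6501 × 3.4859 = $6.36 thousand.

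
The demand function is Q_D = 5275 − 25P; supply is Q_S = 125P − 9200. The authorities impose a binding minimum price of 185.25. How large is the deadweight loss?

In inverse form: demand P = 211 − 0.04Q, supply P = 73.6 + 0.008Q.
Competitive equilibrium: 211 − 0.04Q = 73.6 + 0.008Q → Q* = 2862.5, P* = 96.5.
At the floor P = 185.25, quantity demanded = (211 − 185.25)/0.04 = 643.75.
Sellers' marginal cost at Q' = 643.75: 73.6 + 0.008·643.75 = 78.75.
ΔQ = 2862.5 − 643.75 = 2218.75; wedge = 185.25 − 78.75 = 106.5.
The triangle = ½ × 2218.75 × 106.5 = 118148.44.

118148.44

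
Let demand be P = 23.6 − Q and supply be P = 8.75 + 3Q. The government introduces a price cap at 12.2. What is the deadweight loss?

Competitive equilibrium: 23.6 − Q = 8.75 + 3Q → Q* = 3.7125, P* = 19.8875.
At the ceiling P = 12.2, quantity supplied = (12.2 − 8.75)/3 = 1.15.
Willingness to pay at Q' = 1.15: 23.6 − 1·1.15 = 22.45.
ΔQ = 3.7125 − 1.15 = 2.5625; wedge = 22.45 − 12.2 = 10.25.
Deadweight loss = ½ × 2.5625 × 10.25 = 13.13.

13.13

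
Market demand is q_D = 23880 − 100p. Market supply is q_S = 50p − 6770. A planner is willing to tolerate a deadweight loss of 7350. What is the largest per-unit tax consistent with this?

In inverse form: demand p = 238.8 − 0.01q, supply p = 135.4 + 0.02q.
Competitive equilibrium: 238.8 − 0.01q = 135.4 + 0.02q → q* = 3446.6667, p* = 204.3333.
A tax t gives Δq = t/0.03 and wedge t, so DWL = t²/0.06.
t²/0.06 = 7350 → t² = 441 → t = 21.

21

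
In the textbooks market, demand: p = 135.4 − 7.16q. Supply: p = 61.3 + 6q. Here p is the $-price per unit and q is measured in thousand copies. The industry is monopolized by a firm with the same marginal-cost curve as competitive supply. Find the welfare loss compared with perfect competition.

$25.90 thousand

Competitive equilibrium: 135.4 − 7.16q = 61.3 + 6q → q* = 5.6307, p* = 95.0842.
Marginal revenue: MR = 135.4 − 14.32q. Set MR = MC: 135.4 − 14.32q = 61.3 + 6q → q_m = 3.6467.
Price p_m = 135.4 − 7.16·3.6467 = 109.2896; MC(q_m) = 61.3 + 6·3.6467 = 83.1802.
Competitive q* = 5.6307, so Δq = 1.984; wedge = 109.2896 − 83.1802 = 26.1094.
Deadweight loss = ½ × 1.984 × 26.1094 = $25.90 thousand.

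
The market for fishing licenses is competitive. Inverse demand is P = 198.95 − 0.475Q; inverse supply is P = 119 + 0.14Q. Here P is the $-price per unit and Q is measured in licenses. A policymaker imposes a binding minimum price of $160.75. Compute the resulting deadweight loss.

$755.86

Competitive equilibrium: 198.95 − 0.475Q = 119 + 0.14Q → Q* = 130, P* = 137.2.
At the floor P = 160.75, quantity demanded = (198.95 − 160.75)/0.475 = 80.4211.
Sellers' marginal cost at Q' = 80.4211: 119 + 0.14·80.4211 = 130.259.
ΔQ = 130 − 80.4211 = 49.5789; wedge = 160.75 − 130.259 = 30.491.
The triangle = ½ × 49.5789 × 30.491 = $755.86.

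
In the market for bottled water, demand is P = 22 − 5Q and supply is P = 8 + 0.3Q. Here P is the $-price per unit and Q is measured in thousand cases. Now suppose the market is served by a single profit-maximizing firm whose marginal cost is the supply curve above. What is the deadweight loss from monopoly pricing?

$4.36 thousand

Competitive equilibrium: 22 − 5Q = 8 + 0.3Q → Q* = 2.6415, P* = 8.7925.
Marginal revenue: MR = 22 − 10Q. Set MR = MC: 22 − 10Q = 8 + 0.3Q → Q_m = 1.3592.
Price P_m = 22 − 5·1.3592 = 15.204; MC(Q_m) = 8 + 0.3·1.3592 = 8.4078.
Competitive Q* = 2.6415, so ΔQ = 1.2823; wedge = 15.204 − 8.4078 = 6.7962.
The triangle = ½ × 1.2823 × 6.7962 = $4.36 thousand.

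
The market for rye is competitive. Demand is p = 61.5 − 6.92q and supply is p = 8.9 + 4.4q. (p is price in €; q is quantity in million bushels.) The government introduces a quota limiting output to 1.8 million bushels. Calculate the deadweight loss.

Competitive equilibrium: 61.5 − 6.92q = 8.9 + 4.4q → q* = 4.64664, p* = 29.34523.
At q = 1.8: demand price = 61.5 − 6.92·1.8 = 49.044; supply price = 8.9 + 4.4·1.8 = 16.82.
Δq = 4.64664 − 1.8 = 2.84664; wedge = 49.044 − 16.82 = 32.224.
DWL = ½ × 2.84664 × 32.224 = €45.87 million.

€45.87 million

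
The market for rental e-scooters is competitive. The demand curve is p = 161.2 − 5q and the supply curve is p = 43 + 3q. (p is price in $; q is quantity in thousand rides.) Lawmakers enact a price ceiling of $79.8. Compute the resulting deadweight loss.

Competitive equilibrium: 161.2 − 5q = 43 + 3q → q* = 14.775, p* = 87.325.
At the ceiling p = 79.8, quantity supplied = (79.8 − 43)/3 = 12.2667.
Willingness to pay at q' = 12.2667: 161.2 − 5·12.2667 = 99.8665.
Δq = 14.775 − 12.2667 = 2.5083; wedge = 99.8665 − 79.8 = 20.0665.
Deadweight loss = ½ × 2.5083 × 20.0665 = $25.17 thousand.

$25.17 thousand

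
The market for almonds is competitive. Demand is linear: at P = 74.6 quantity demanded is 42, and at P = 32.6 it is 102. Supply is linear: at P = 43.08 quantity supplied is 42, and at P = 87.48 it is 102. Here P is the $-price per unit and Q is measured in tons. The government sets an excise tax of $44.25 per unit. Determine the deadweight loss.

$679.88

Demand slope = (32.6 − 74.6)/(102 − 42) = −0.7, so P = 104 − 0.7Q.
Supply slope = (87.48 − 43.08)/(102 − 42) = 0.74, so P = 12 + 0.74Q.
Competitive equilibrium: 104 − 0.7Q = 12 + 0.74Q → Q* = 63.8889, P* = 59.2778.
With the tax, the buyer price exceeds the seller price by 44.25: (104 − 0.7Q) − (12 + 0.74Q) = 44.25 → Q' = 33.1597.
ΔQ = 63.8889 − 33.1597 = 30.7292; the wedge equals the tax, 44.25.
The triangle = ½ × 30.7292 × 44.25 = $679.88.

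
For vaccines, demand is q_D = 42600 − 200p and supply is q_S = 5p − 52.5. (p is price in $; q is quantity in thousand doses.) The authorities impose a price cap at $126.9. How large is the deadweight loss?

$16879.45 thousand

In inverse form: demand p = 213 − 0.005q, supply p = 10.5 + 0.2q.
Competitive equilibrium: 213 − 0.005q = 10.5 + 0.2q → q* = 987.8049, p* = 208.061.
At the ceiling p = 126.9, quantity supplied = (126.9 − 10.5)/0.2 = 582.
Willingness to pay at q' = 582: 213 − 0.005·582 = 210.09.
Δq = 987.8049 − 582 = 405.8049; wedge = 210.09 − 126.9 = 83.19.
DWL = ½ × 405.8049 × 83.19 = $16879.45 thousand.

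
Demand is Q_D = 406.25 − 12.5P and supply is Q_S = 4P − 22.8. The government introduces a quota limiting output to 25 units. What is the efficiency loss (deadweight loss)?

In inverse form: demand P = 32.5 − 0.08Q, supply P = 5.7 + 0.25Q.
Competitive equilibrium: 32.5 − 0.08Q = 5.7 + 0.25Q → Q* = 81.2121, P* = 26.003.
At Q = 25: demand price = 32.5 − 0.08·25 = 30.5; supply price = 5.7 + 0.25·25 = 11.95.
ΔQ = 81.2121 − 25 = 56.2121; wedge = 30.5 − 11.95 = 18.55.
Welfare loss = ½ × 56.2121 × 18.55 = 521.37.

521.37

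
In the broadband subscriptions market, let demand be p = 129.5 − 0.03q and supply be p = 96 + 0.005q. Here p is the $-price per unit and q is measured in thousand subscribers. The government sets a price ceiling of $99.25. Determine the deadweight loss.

$1650.89 thousand

Competitive equilibrium: 129.5 − 0.03q = 96 + 0.005q → q* = 957.1429, p* = 100.7857.
At the ceiling p = 99.25, quantity supplied = (99.25 − 96)/0.005 = 650.
Willingness to pay at q' = 650: 129.5 − 0.03·650 = 110.
Δq = 957.1429 − 650 = 307.1429; wedge = 110 − 99.25 = 10.75.
Deadweight loss = ½ × 307.1429 × 10.75 = $1650.89 thousand.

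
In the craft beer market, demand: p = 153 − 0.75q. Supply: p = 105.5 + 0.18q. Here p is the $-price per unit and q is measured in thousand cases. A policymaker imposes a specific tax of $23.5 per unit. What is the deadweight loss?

$296.91 thousand

Competitive equilibrium: 153 − 0.75q = 105.5 + 0.18q → q* = 51.0753, p* = 114.6935.
With the tax, the buyer price exceeds the seller price by 23.5: (153 − 0.75q) − (105.5 + 0.18q) = 23.5 → q' = 25.8065.
Δq = 51.0753 − 25.8065 = 25.2688; the wedge equals the tax, 23.5.
DWL = ½ × 25.2688 × 23.5 = $296.91 thousand.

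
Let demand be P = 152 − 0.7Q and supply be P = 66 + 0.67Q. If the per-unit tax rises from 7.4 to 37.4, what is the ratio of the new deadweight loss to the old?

Competitive equilibrium: 152 − 0.7Q = 66 + 0.67Q → Q* = 62.7737, P* = 108.0584.
For a per-unit tax t: ΔQ = t/1.37, so DWL = ½·t·(t/1.37) = t²/2.74.
At t = 7.4: DWL = 19.985. At t = 37.4: DWL = 510.496.
Ratio = (37.4/7.4)² = 25.543.

25.543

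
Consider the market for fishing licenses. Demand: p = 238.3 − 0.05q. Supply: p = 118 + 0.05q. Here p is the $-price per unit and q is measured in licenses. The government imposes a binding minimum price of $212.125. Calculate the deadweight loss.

Competitive equilibrium: 238.3 − 0.05q = 118 + 0.05q → q* = 1203, p* = 178.15.
At the floor p = 212.125, quantity demanded = (238.3 − 212.125)/0.05 = 523.5.
Sellers' marginal cost at q' = 523.5: 118 + 0.05·523.5 = 144.175.
Δq = 1203 − 523.5 = 679.5; wedge = 212.125 − 144.175 = 67.95.
Welfare loss = ½ × 679.5 × 67.95 = $23086.01.

$23086.01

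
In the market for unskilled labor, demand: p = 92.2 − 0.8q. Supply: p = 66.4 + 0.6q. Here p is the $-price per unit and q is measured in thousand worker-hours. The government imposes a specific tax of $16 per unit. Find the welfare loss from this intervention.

Competitive equilibrium: 92.2 − 0.8q = 66.4 + 0.6q → q* = 18.4286, p* = 77.4571.
With the tax, the buyer price exceeds the seller price by 16: (92.2 − 0.8q) − (66.4 + 0.6q) = 16 → q' = 7.
Δq = 18.4286 − 7 = 11.4286; the wedge equals the tax, 16.
Welfare loss = ½ × 11.4286 × 16 = $91.43 thousand.

$91.43 thousand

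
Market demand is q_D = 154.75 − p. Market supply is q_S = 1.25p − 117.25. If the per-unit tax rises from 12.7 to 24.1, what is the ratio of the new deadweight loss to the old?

In inverse form: demand p = 154.75 − q, supply p = 93.8 + 0.8q.
Competitive equilibrium: 154.75 − q = 93.8 + 0.8q → q* = 33.8611, p* = 120.8889.
For a per-unit tax t: Δq = t/1.8, so DWL = ½·t·(t/1.8) = t²/3.6.
At t = 12.7: DWL = 44.803. At t = 24.1: DWL = 161.336.
Ratio = (24.1/12.7)² = 3.601.

3.601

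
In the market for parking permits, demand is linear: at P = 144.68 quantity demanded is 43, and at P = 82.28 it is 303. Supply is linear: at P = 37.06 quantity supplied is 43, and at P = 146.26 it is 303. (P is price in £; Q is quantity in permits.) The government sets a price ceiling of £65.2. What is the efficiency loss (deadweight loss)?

Demand slope = (82.28 − 144.68)/(303 − 43) = −0.24, so P = 155 − 0.24Q.
Supply slope = (146.26 − 37.06)/(303 − 43) = 0.42, so P = 19 + 0.42Q.
Competitive equilibrium: 155 − 0.24Q = 19 + 0.42Q → Q* = 206.0606, P* = 105.5455.
At the ceiling P = 65.2, quantity supplied = (65.2 − 19)/0.42 = 110.
Willingness to pay at Q' = 110: 155 − 0.24·110 = 128.6.
ΔQ = 206.0606 − 110 = 96.0606; wedge = 128.6 − 65.2 = 63.4.
DWL = ½ × 96.0606 × 63.4 = £3045.12.

£3045.12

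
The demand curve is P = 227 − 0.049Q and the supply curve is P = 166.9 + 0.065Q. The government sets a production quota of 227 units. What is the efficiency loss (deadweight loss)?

5136.60

Competitive equilibrium: 227 − 0.049Q = 166.9 + 0.065Q → Q* = 527.193, P* = 201.1675.
At Q = 227: demand price = 227 − 0.049·227 = 215.877; supply price = 166.9 + 0.065·227 = 181.655.
ΔQ = 527.193 − 227 = 300.193; wedge = 215.877 − 181.655 = 34.222.
Welfare loss = ½ × 300.193 × 34.222 = 5136.60.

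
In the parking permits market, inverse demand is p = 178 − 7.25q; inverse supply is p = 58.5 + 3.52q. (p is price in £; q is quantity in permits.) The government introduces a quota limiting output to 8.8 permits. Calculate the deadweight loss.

£28.38

Competitive equilibrium: 178 − 7.25q = 58.5 + 3.52q → q* = 11.0956, p* = 97.5566.
At q = 8.8: demand price = 178 − 7.25·8.8 = 114.2; supply price = 58.5 + 3.52·8.8 = 89.476.
Δq = 11.0956 − 8.8 = 2.2956; wedge = 114.2 − 89.476 = 24.724.
DWL = ½ × 2.2956 × 24.724 = £28.38.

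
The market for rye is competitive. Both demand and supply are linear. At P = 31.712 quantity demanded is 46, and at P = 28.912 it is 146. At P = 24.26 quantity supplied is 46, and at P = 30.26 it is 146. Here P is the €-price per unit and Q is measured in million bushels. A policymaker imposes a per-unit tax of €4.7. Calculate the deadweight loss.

Demand slope = (28.912 − 31.712)/(146 − 46) = −0.028, so P = 33 − 0.028Q.
Supply slope = (30.26 − 24.26)/(146 − 46) = 0.06, so P = 21.5 + 0.06Q.
Competitive equilibrium: 33 − 0.028Q = 21.5 + 0.06Q → Q* = 130.6818, P* = 29.3409.
With the tax, the buyer price exceeds the seller price by 4.7: (33 − 0.028Q) − (21.5 + 0.06Q) = 4.7 → Q' = 77.2727.
ΔQ = 130.6818 − 77.2727 = 53.4091; the wedge equals the tax, 4.7.
The triangle = ½ × 53.4091 × 4.7 = €125.51 million.

€125.51 million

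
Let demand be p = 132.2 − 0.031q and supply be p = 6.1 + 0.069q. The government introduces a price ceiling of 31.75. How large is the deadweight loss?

39539.24

Competitive equilibrium: 132.2 − 0.031q = 6.1 + 0.069q → q* = 1261, p* = 93.109.
At the ceiling p = 31.75, quantity supplied = (31.75 − 6.1)/0.069 = 371.73913.
Willingness to pay at q' = 371.73913: 132.2 − 0.031·371.73913 = 120.676087.
Δq = 1261 − 371.73913 = 889.26087; wedge = 120.676087 − 31.75 = 88.926087.
The triangle = ½ × 889.26087 × 88.926087 = 39539.24.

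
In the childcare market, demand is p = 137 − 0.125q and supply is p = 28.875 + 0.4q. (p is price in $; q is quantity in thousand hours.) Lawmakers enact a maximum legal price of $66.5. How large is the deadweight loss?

Competitive equilibrium: 137 − 0.125q = 28.875 + 0.4q → q* = 205.9524, p* = 111.256.
At the ceiling p = 66.5, quantity supplied = (66.5 − 28.875)/0.4 = 94.0625.
Willingness to pay at q' = 94.0625: 137 − 0.125·94.0625 = 125.2422.
Δq = 205.9524 − 94.0625 = 111.8899; wedge = 125.2422 − 66.5 = 58.7422.
Welfare loss = ½ × 111.8899 × 58.7422 = $3286.33 thousand.

$3286.33 thousand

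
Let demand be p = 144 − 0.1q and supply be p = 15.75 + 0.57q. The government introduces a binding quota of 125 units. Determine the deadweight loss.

Competitive equilibrium: 144 − 0.1q = 15.75 + 0.57q → q* = 191.4179, p* = 124.8582.
At q = 125: demand price = 144 − 0.1·125 = 131.5; supply price = 15.75 + 0.57·125 = 87.
Δq = 191.4179 − 125 = 66.4179; wedge = 131.5 − 87 = 44.5.
Welfare loss = ½ × 66.4179 × 44.5 = 1477.80.

1477.80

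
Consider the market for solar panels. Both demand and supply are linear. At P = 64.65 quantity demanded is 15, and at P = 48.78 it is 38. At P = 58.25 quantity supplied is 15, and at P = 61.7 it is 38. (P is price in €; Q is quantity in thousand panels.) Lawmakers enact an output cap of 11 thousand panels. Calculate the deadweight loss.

€56.70 thousand

Demand slope = (48.78 − 64.65)/(38 − 15) = −0.69, so P = 75 − 0.69Q.
Supply slope = (61.7 − 58.25)/(38 − 15) = 0.15, so P = 56 + 0.15Q.
Competitive equilibrium: 75 − 0.69Q = 56 + 0.15Q → Q* = 22.619, P* = 59.3929.
At Q = 11: demand price = 75 − 0.69·11 = 67.41; supply price = 56 + 0.15·11 = 57.65.
ΔQ = 22.619 − 11 = 11.619; wedge = 67.41 − 57.65 = 9.76.
Welfare loss = ½ × 11.619 × 9.76 = €56.70 thousand.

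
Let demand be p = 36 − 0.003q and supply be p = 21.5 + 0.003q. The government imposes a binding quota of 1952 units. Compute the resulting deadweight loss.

Competitive equilibrium: 36 − 0.003q = 21.5 + 0.003q → q* = 2416.6667, p* = 28.75.
At q = 1952: demand price = 36 − 0.003·1952 = 30.144; supply price = 21.5 + 0.003·1952 = 27.356.
Δq = 2416.6667 − 1952 = 464.6667; wedge = 30.144 − 27.356 = 2.788.
The triangle = ½ × 464.6667 × 2.788 = 647.75.

647.75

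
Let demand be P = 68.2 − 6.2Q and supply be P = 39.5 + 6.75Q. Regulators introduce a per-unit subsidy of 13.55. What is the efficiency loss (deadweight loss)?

7.09

Competitive equilibrium: 68.2 − 6.2Q = 39.5 + 6.75Q → Q* = 2.2162, P* = 54.4595.
The subsidy lowers effective supply by 13.55: P = 25.95 + 6.75Q.
New quantity: 68.2 − 6.2Q = 25.95 + 6.75Q → Q' = 3.2625.
Overproduction ΔQ = 3.2625 − 2.2162 = 1.0463; wedge = subsidy = 13.55.
The triangle = ½ × 1.0463 × 13.55 = 7.09.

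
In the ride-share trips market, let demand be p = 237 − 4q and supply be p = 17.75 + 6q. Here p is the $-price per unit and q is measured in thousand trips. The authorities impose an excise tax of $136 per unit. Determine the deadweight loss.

$924.80 thousand

Competitive equilibrium: 237 − 4q = 17.75 + 6q → q* = 21.925, p* = 149.3.
With the tax, the buyer price exceeds the seller price by 136: (237 − 4q) − (17.75 + 6q) = 136 → q' = 8.325.
Δq = 21.925 − 8.325 = 13.6; the wedge equals the tax, 136.
The triangle = ½ × 13.6 × 136 = $924.80 thousand.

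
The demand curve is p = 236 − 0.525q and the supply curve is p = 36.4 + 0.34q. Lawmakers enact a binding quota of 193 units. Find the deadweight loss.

616.39

Competitive equilibrium: 236 − 0.525q = 36.4 + 0.34q → q* = 230.7514, p* = 114.8555.
At q = 193: demand price = 236 − 0.525·193 = 134.675; supply price = 36.4 + 0.34·193 = 102.02.
Δq = 230.7514 − 193 = 37.7514; wedge = 134.675 − 102.02 = 32.655.
DWL = ½ × 37.7514 × 32.655 = 616.39.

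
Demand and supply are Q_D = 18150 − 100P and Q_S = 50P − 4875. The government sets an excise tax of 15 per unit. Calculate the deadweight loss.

In inverse form: demand P = 181.5 − 0.01Q, supply P = 97.5 + 0.02Q.
Competitive equilibrium: 181.5 − 0.01Q = 97.5 + 0.02Q → Q* = 2800, P* = 153.5.
With the tax, the buyer price exceeds the seller price by 15: (181.5 − 0.01Q) − (97.5 + 0.02Q) = 15 → Q' = 2300.
ΔQ = 2800 − 2300 = 500; the wedge equals the tax, 15.
The triangle = ½ × 500 × 15 = 3750.

3750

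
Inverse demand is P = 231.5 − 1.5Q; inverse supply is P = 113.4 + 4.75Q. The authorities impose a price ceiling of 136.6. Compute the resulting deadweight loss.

613.53

Competitive equilibrium: 231.5 − 1.5Q = 113.4 + 4.75Q → Q* = 18.896, P* = 203.156.
At the ceiling P = 136.6, quantity supplied = (136.6 − 113.4)/4.75 = 4.8842.
Willingness to pay at Q' = 4.8842: 231.5 − 1.5·4.8842 = 224.1737.
ΔQ = 18.896 − 4.8842 = 14.0118; wedge = 224.1737 − 136.6 = 87.5737.
Welfare loss = ½ × 14.0118 × 87.5737 = 613.53.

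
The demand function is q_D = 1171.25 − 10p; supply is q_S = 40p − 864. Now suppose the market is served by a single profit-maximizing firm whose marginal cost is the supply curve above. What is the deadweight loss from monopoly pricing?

In inverse form: demand p = 117.125 − 0.1q, supply p = 21.6 + 0.025q.
Competitive equilibrium: 117.125 − 0.1q = 21.6 + 0.025q → q* = 764.2, p* = 40.705.
Marginal revenue: MR = 117.125 − 0.2q. Set MR = MC: 117.125 − 0.2q = 21.6 + 0.025q → q_m = 424.55556.
Price p_m = 117.125 − 0.1·424.55556 = 74.66944; MC(q_m) = 21.6 + 0.025·424.55556 = 32.21389.
Competitive q* = 764.2, so Δq = 339.64444; wedge = 74.66944 − 32.21389 = 42.45555.
Deadweight loss = ½ × 339.64444 × 42.45555 = 7209.90.

7209.90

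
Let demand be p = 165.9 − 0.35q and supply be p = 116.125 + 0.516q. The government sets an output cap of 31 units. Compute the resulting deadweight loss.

303.54

Competitive equilibrium: 165.9 − 0.35q = 116.125 + 0.516q → q* = 57.4769, p* = 145.7831.
At q = 31: demand price = 165.9 − 0.35·31 = 155.05; supply price = 116.125 + 0.516·31 = 132.121.
Δq = 57.4769 − 31 = 26.4769; wedge = 155.05 − 132.121 = 22.929.
Deadweight loss = ½ × 26.4769 × 22.929 = 303.54.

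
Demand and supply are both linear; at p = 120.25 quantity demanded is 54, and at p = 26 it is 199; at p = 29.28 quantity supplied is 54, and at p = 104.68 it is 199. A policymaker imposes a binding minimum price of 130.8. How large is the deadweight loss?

Demand slope = (26 − 120.25)/(199 − 54) = −0.65, so p = 155.35 − 0.65q.
Supply slope = (104.68 − 29.28)/(199 − 54) = 0.52, so p = 1.2 + 0.52q.
Competitive equilibrium: 155.35 − 0.65q = 1.2 + 0.52q → q* = 131.7521, p* = 69.7111.
At the floor p = 130.8, quantity demanded = (155.35 − 130.8)/0.65 = 37.7692.
Sellers' marginal cost at q' = 37.7692: 1.2 + 0.52·37.7692 = 20.84.
Δq = 131.7521 − 37.7692 = 93.9829; wedge = 130.8 − 20.84 = 109.96.
DWL = ½ × 93.9829 × 109.96 = 5167.18.

5167.18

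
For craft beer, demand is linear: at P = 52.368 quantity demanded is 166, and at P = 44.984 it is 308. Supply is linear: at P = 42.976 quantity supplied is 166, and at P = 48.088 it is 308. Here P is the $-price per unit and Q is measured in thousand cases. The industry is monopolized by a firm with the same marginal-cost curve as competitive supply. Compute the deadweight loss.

Demand slope = (44.984 − 52.368)/(308 − 166) = −0.052, so P = 61 − 0.052Q.
Supply slope = (48.088 − 42.976)/(308 − 166) = 0.036, so P = 37 + 0.036Q.
Competitive equilibrium: 61 − 0.052Q = 37 + 0.036Q → Q* = 272.7273, P* = 46.8182.
Marginal revenue: MR = 61 − 0.104Q. Set MR = MC: 61 − 0.104Q = 37 + 0.036Q → Q_m = 171.4286.
Price P_m = 61 − 0.052·171.4286 = 52.0857; MC(Q_m) = 37 + 0.036·171.4286 = 43.1714.
Competitive Q* = 272.7273, so ΔQ = 101.2987; wedge = 52.0857 − 43.1714 = 8.9143.
The triangle = ½ × 101.2987 × 8.9143 = $451.50 thousand.

$451.50 thousand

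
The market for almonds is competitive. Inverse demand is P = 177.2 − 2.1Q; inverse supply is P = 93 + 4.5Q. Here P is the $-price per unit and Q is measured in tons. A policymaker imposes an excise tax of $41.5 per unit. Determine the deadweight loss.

$130.47

Competitive equilibrium: 177.2 − 2.1Q = 93 + 4.5Q → Q* = 12.7576, P* = 150.4091.
With the tax, the buyer price exceeds the seller price by 41.5: (177.2 − 2.1Q) − (93 + 4.5Q) = 41.5 → Q' = 6.4697.
ΔQ = 12.7576 − 6.4697 = 6.2879; the wedge equals the tax, 41.5.
Welfare loss = ½ × 6.2879 × 41.5 = $130.47.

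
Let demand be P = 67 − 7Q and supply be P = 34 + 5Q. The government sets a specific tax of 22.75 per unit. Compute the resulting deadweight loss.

21.57

Competitive equilibrium: 67 − 7Q = 34 + 5Q → Q* = 2.75, P* = 47.75.
With the tax, the buyer price exceeds the seller price by 22.75: (67 − 7Q) − (34 + 5Q) = 22.75 → Q' = 0.85417.
ΔQ = 2.75 − 0.85417 = 1.89583; the wedge equals the tax, 22.75.
Welfare loss = ½ × 1.89583 × 22.75 = 21.57.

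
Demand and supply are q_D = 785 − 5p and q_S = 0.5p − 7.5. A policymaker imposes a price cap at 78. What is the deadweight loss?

In inverse form: demand p = 157 − 0.2q, supply p = 15 + 2q.
Competitive equilibrium: 157 − 0.2q = 15 + 2q → q* = 64.5455, p* = 144.0909.
At the ceiling p = 78, quantity supplied = (78 − 15)/2 = 31.5.
Willingness to pay at q' = 31.5: 157 − 0.2·31.5 = 150.7.
Δq = 64.5455 − 31.5 = 33.0455; wedge = 150.7 − 78 = 72.7.
The triangle = ½ × 33.0455 × 72.7 = 1201.20.

1201.20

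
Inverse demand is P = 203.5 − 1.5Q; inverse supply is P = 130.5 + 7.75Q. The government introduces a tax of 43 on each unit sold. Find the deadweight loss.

Competitive equilibrium: 203.5 − 1.5Q = 130.5 + 7.75Q → Q* = 7.8919, P* = 191.6622.
With the tax, the buyer price exceeds the seller price by 43: (203.5 − 1.5Q) − (130.5 + 7.75Q) = 43 → Q' = 3.2432.
ΔQ = 7.8919 − 3.2432 = 4.6487; the wedge equals the tax, 43.
DWL = ½ × 4.6487 × 43 = 99.95.

99.95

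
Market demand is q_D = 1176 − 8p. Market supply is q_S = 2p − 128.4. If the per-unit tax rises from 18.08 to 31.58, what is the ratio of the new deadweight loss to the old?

3.051

In inverse form: demand p = 147 − 0.125q, supply p = 64.2 + 0.5q.
Competitive equilibrium: 147 − 0.125q = 64.2 + 0.5q → q* = 132.48, p* = 130.44.
For a per-unit tax t: Δq = t/0.625, so DWL = ½·t·(t/0.625) = t²/1.25.
At t = 18.08: DWL = 261.509. At t = 31.58: DWL = 797.837.
Ratio = (31.58/18.08)² = 3.051.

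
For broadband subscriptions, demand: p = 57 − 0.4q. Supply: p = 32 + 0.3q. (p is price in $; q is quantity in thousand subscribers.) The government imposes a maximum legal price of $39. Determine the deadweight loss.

Competitive equilibrium: 57 − 0.4q = 32 + 0.3q → q* = 35.7143, p* = 42.7143.
At the ceiling p = 39, quantity supplied = (39 − 32)/0.3 = 23.3333.
Willingness to pay at q' = 23.3333: 57 − 0.4·23.3333 = 47.6667.
Δq = 35.7143 − 23.3333 = 12.381; wedge = 47.6667 − 39 = 8.6667.
DWL = ½ × 12.381 × 8.6667 = $53.65 thousand.

$53.65 thousand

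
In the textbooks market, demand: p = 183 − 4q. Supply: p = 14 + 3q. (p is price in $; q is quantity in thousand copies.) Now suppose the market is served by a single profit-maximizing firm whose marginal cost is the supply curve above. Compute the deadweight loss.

Competitive equilibrium: 183 − 4q = 14 + 3q → q* = 24.14286, p* = 86.42857.
Marginal revenue: MR = 183 − 8q. Set MR = MC: 183 − 8q = 14 + 3q → q_m = 15.36364.
Price p_m = 183 − 4·15.36364 = 121.54544; MC(q_m) = 14 + 3·15.36364 = 60.09092.
Competitive q* = 24.14286, so Δq = 8.77922; wedge = 121.54544 − 60.09092 = 61.45452.
The triangle = ½ × 8.77922 × 61.45452 = $269.76 thousand.

$269.76 thousand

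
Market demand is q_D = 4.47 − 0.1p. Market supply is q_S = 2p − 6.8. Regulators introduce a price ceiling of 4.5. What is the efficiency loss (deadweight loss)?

15.77

In inverse form: demand p = 44.7 − 10q, supply p = 3.4 + 0.5q.
Competitive equilibrium: 44.7 − 10q = 3.4 + 0.5q → q* = 3.9333, p* = 5.3667.
At the ceiling p = 4.5, quantity supplied = (4.5 − 3.4)/0.5 = 2.2.
Willingness to pay at q' = 2.2: 44.7 − 10·2.2 = 22.7.
Δq = 3.9333 − 2.2 = 1.7333; wedge = 22.7 − 4.5 = 18.2.
Welfare loss = ½ × 1.7333 × 18.2 = 15.77.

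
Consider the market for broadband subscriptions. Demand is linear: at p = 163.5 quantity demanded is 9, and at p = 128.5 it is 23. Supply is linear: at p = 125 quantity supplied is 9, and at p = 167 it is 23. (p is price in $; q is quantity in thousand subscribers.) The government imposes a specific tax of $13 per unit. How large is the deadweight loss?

Demand slope = (128.5 − 163.5)/(23 − 9) = −2.5, so p = 186 − 2.5q.
Supply slope = (167 − 125)/(23 − 9) = 3, so p = 98 + 3q.
Competitive equilibrium: 186 − 2.5q = 98 + 3q → q* = 16, p* = 146.
With the tax, the buyer price exceeds the seller price by 13: (186 − 2.5q) − (98 + 3q) = 13 → q' = 13.6364.
Δq = 16 − 13.6364 = 2.3636; the wedge equals the tax, 13.
The triangle = ½ × 2.3636 × 13 = $15.36 thousand.

$15.36 thousand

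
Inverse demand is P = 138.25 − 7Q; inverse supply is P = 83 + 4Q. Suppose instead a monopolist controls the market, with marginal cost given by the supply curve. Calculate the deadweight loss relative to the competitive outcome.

Competitive equilibrium: 138.25 − 7Q = 83 + 4Q → Q* = 5.0227, P* = 103.0909.
Marginal revenue: MR = 138.25 − 14Q. Set MR = MC: 138.25 − 14Q = 83 + 4Q → Q_m = 3.0694.
Price P_m = 138.25 − 7·3.0694 = 116.7642; MC(Q_m) = 83 + 4·3.0694 = 95.2776.
Competitive Q* = 5.0227, so ΔQ = 1.9533; wedge = 116.7642 − 95.2776 = 21.4866.
Deadweight loss = ½ × 1.9533 × 21.4866 = 20.98.

20.98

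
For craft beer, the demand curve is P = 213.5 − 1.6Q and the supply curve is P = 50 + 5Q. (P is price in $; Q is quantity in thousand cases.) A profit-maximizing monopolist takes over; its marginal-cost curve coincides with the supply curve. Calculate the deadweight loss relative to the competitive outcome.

Competitive equilibrium: 213.5 − 1.6Q = 50 + 5Q → Q* = 24.7727, P* = 173.8636.
Marginal revenue: MR = 213.5 − 3.2Q. Set MR = MC: 213.5 − 3.2Q = 50 + 5Q → Q_m = 19.939.
Price P_m = 213.5 − 1.6·19.939 = 181.5976; MC(Q_m) = 50 + 5·19.939 = 149.695.
Competitive Q* = 24.7727, so ΔQ = 4.8337; wedge = 181.5976 − 149.695 = 31.9026.
DWL = ½ × 4.8337 × 31.9026 = $77.10 thousand.

$77.10 thousand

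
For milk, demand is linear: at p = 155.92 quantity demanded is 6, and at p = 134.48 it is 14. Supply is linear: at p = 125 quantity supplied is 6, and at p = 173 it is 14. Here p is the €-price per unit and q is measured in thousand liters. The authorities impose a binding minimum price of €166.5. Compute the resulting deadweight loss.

€244.77 thousand

Demand slope = (134.48 − 155.92)/(14 − 6) = −2.68, so p = 172 − 2.68q.
Supply slope = (173 − 125)/(14 − 6) = 6, so p = 89 + 6q.
Competitive equilibrium: 172 − 2.68q = 89 + 6q → q* = 9.56221, p* = 146.37327.
At the floor p = 166.5, quantity demanded = (172 − 166.5)/2.68 = 2.05224.
Sellers' marginal cost at q' = 2.05224: 89 + 6·2.05224 = 101.31344.
Δq = 9.56221 − 2.05224 = 7.50997; wedge = 166.5 − 101.31344 = 65.18656.
The triangle = ½ × 7.50997 × 65.18656 = €244.77 thousand.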